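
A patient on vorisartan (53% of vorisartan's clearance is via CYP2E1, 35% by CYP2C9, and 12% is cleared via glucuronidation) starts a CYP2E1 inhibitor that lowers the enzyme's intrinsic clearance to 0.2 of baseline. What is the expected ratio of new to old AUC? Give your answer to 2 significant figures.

1.7

The CYP2E1 pathway (53% of clearance) drops to 0.2× activity: 0.53 × 0.2 = 0.106.
CYP2C9 (35%) and the residual 12% are unaffected.
CL_new/CL_old = 0.106 + 0.35 + 0.12 = 0.576.
Since AUC ∝ 1/CL, the ratio is 1 / 0.576 = 1.7.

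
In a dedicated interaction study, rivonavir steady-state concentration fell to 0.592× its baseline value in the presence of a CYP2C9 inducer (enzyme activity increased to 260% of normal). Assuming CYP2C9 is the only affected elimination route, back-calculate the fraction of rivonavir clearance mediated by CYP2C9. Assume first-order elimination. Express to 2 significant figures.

0.43

Call the CYP2C9 fraction fm. After the interaction, CL_new/CL_old = fm × 2.6 + (1 − fm).
Steady-state concentration ratio = 1 / (new CL fraction), so new CL fraction = 1 / 0.592 = 1.689.
fm × 2.6 + 1 − fm = 1.689  ⇒  fm × (2.6 − 1) = 0.6892  ⇒  fm = 0.43.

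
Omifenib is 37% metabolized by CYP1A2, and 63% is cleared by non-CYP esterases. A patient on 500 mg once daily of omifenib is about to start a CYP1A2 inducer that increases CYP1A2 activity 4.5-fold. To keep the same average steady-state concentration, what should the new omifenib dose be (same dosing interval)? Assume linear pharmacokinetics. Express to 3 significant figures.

1.15 × 10³ mg

CYP1A2: 0.37 × 4.5 = 1.665
Other: 0.63 (unchanged)
Relative clearance = 1.665 + 0.63 = 2.295.
To maintain the same steady-state level, dose must scale with clearance: new dose = 500 × 2.295 = 1.15 × 10³ mg.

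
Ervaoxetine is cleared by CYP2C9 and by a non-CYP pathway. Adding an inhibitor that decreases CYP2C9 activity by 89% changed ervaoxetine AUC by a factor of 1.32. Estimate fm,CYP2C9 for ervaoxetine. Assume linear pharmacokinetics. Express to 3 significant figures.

Let fm be the CYP2C9 fraction. New clearance relative to baseline = fm × 0.11 + (1 − fm).
AUC ratio = 1 / (new CL fraction), so new CL fraction = 1 / 1.32 = 0.7576.
fm × 0.11 + 1 − fm = 0.7576  ⇒  fm × (0.11 − 1) = −0.2424  ⇒  fm = 0.272.

0.272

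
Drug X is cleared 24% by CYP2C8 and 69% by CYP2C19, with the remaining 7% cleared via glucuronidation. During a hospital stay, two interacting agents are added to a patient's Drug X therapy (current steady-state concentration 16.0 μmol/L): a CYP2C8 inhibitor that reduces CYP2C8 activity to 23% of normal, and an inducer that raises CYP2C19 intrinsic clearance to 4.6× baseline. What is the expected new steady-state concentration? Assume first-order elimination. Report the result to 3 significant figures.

CYP2C8: 0.24 × 0.23 = 0.0552
CYP2C19: 0.69 × 4.6 = 3.174
Other: 0.07 (unchanged)
Relative clearance = 0.0552 + 3.174 + 0.07 = 3.2992.
Dividing the baseline by the relative clearance: 16.0 / 3.2992 = 4.85 μmol/L.

4.85 μmol/L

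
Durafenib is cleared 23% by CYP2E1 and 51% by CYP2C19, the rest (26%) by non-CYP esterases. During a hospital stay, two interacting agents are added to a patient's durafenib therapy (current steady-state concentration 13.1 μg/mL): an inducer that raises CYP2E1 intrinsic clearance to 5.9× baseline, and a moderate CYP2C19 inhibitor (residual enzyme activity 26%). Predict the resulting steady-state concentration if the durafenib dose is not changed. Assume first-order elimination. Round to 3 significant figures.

The CYP2E1 pathway (23% of clearance) rises to 5.9× activity: 0.23 × 5.9 = 1.357.
The CYP2C19 pathway (51% of clearance) is reduced to 0.26× activity: 0.51 × 0.26 = 0.1326.
The remaining 26% of clearance is unaffected.
CL_new/CL_old = 1.357 + 0.1326 + 0.26 = 1.7496.
Dividing the baseline by the relative clearance: 13.1 / 1.7496 = 7.49 μg/mL.

7.49 μg/mL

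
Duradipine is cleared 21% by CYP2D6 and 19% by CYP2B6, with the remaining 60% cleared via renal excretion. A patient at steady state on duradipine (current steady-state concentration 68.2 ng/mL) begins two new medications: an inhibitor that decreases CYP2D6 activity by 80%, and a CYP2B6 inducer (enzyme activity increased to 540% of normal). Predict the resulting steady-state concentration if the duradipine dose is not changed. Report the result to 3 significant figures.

CYP2D6: 0.21 × 0.2 = 0.042
CYP2B6: 0.19 × 5.4 = 1.026
Other: 0.6 (unchanged)
New clearance relative to baseline: 0.042 + 1.026 + 0.6 = 1.668.
Dividing the baseline by the relative clearance: 68.2 / 1.668 = 40.9 ng/mL.

40.9 ng/mL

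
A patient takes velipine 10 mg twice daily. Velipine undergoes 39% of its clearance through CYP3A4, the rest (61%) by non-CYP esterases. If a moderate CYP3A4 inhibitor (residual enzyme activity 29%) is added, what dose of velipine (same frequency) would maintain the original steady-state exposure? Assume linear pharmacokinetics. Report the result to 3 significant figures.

7.23 mg

CYP3A4: 0.39 × 0.29 = 0.1131
Other: 0.61 (unchanged)
Relative clearance = 0.1131 + 0.61 = 0.7231.
Css,avg = (dose rate)/CL, so holding Css fixed requires dose ∝ CL: 10 × 0.7231 = 7.23 mg.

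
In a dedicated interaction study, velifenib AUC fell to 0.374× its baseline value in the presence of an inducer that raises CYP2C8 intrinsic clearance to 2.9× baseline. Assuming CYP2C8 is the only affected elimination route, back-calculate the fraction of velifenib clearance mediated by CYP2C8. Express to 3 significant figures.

Call the CYP2C8 fraction fm. After the interaction, CL_new/CL_old = fm × 2.9 + (1 − fm).
AUC ratio = 1 / (new CL fraction), so new CL fraction = 1 / 0.374 = 2.674.
fm × 2.9 + 1 − fm = 2.674  ⇒  fm × (2.9 − 1) = 1.674  ⇒  fm = 0.881.

0.881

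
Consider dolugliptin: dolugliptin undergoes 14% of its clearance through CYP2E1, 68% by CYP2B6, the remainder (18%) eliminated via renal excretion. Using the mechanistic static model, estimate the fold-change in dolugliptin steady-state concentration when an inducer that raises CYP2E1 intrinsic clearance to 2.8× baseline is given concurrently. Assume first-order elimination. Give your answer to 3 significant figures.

0.799

The CYP2E1 pathway (14% of clearance) rises to 2.8× activity: 0.14 × 2.8 = 0.392.
CYP2B6 (68%) and the residual 18% are unaffected.
New clearance relative to baseline: 0.392 + 0.68 + 0.18 = 1.252.
Steady-state concentration ratio = CL_old/CL_new = 1 / 1.252 = 0.799.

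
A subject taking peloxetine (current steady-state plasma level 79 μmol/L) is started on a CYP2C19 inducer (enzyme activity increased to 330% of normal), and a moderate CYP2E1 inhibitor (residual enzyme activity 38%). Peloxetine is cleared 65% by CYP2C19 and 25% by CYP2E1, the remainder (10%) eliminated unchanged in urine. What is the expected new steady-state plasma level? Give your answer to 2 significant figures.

34 μmol/L

The CYP2C19 pathway (65% of clearance) increases to 3.3× activity: 0.65 × 3.3 = 2.145.
The CYP2E1 pathway (25% of clearance) is reduced to 0.38× activity: 0.25 × 0.38 = 0.095.
Non-CYP routes (10%) are unchanged.
CL_new/CL_old = 2.145 + 0.095 + 0.1 = 2.34.
New steady-state plasma level = 79 / 2.34 = 34 μmol/L (concentration scales inversely with clearance).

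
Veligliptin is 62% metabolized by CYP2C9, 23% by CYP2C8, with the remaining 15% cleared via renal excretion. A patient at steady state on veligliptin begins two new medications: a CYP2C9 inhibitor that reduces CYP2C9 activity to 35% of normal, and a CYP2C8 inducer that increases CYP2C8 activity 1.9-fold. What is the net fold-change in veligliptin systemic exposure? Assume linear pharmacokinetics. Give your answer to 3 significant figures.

CYP2C9: 0.62 × 0.35 = 0.217
CYP2C8: 0.23 × 1.9 = 0.437
Other: 0.15 (unchanged)
CL_new/CL_old = 0.217 + 0.437 + 0.15 = 0.804.
Systemic exposure ∝ 1/CL: fold-change = 1 / 0.804 = 1.24.

1.24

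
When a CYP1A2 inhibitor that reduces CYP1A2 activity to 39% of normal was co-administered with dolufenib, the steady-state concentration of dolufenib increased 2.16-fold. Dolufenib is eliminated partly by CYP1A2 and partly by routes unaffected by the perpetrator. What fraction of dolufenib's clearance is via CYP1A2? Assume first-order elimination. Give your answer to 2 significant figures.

0.88

Let x = fm,CYP1A2. Because steady-state concentration ∝ 1/CL, relative clearance fell to 1/2.16 = 0.463.
Only the CYP1A2 route changed, so 0.463 = x·0.39 + (1 − x), giving x = 0.88.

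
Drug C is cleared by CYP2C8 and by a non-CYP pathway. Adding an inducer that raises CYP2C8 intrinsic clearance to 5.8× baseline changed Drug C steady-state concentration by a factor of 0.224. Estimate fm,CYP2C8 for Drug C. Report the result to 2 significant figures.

0.72

Write x for the fraction cleared via CYP2C8. The observed steady-state concentration change means clearance rose to 1/0.224 = 4.464 of baseline.
Only the CYP2C8 route changed, so 4.464 = x·5.8 + (1 − x), giving x = 0.72.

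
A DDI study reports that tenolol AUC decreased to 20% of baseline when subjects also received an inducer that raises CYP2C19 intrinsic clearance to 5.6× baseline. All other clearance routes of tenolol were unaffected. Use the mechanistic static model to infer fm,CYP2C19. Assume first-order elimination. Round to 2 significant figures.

0.87

Let x = fm,CYP2C19. Because AUC ∝ 1/CL, relative clearance rose to 1/0.200 = 5.
Setting x·5.6 + (1 − x) = 5 and solving: x = (5 − 1)/(5.6 − 1) = 0.87.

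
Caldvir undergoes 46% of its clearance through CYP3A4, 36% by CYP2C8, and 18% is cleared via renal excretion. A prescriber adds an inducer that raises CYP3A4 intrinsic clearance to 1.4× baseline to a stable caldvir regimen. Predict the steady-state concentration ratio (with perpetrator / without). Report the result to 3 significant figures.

0.845

The CYP3A4 pathway (46% of clearance) rises to 1.4× activity: 0.46 × 1.4 = 0.644.
CYP2C8 (36%) and the residual 18% are unaffected.
New clearance relative to baseline: 0.644 + 0.36 + 0.18 = 1.184.
Steady-state concentration ratio = CL_old/CL_new = 1 / 1.184 = 0.845.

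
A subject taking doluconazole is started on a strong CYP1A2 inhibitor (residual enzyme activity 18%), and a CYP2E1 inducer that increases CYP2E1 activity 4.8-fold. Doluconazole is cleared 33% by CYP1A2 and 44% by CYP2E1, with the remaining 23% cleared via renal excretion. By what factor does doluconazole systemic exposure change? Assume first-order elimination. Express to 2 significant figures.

The CYP1A2 pathway (33% of clearance) drops to 0.18× activity: 0.33 × 0.18 = 0.0594.
The CYP2E1 pathway (44% of clearance) is boosted to 4.8× activity: 0.44 × 4.8 = 2.112.
The remaining 23% of clearance is unaffected.
New clearance relative to baseline: 0.0594 + 2.112 + 0.23 = 2.4014.
Systemic exposure ∝ 1/CL: fold-change = 1 / 2.4014 = 0.42.

0.42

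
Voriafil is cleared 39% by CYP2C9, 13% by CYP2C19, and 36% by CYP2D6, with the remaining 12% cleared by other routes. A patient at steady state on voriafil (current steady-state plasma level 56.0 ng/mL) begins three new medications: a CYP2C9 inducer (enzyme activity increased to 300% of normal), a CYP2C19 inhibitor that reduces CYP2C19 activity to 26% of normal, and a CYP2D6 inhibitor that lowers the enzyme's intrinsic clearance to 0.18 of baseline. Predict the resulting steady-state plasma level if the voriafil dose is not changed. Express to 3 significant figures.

40.3 ng/mL

The CYP2C9 pathway (39% of clearance) is boosted to 3× activity: 0.39 × 3 = 1.17.
The CYP2C19 pathway (13% of clearance) is reduced to 0.26× activity: 0.13 × 0.26 = 0.0338.
The CYP2D6 pathway (36% of clearance) is reduced to 0.18× activity: 0.36 × 0.18 = 0.0648.
Non-CYP routes (12%) are unchanged.
New clearance relative to baseline: 1.17 + 0.0338 + 0.0648 + 0.12 = 1.3886.
Dividing the baseline by the relative clearance: 56.0 / 1.3886 = 40.3 ng/mL.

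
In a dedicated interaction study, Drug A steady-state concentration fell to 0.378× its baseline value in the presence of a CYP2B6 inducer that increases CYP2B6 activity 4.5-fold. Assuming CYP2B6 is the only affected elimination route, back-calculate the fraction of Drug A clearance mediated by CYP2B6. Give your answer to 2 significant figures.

Let fm be the CYP2B6 fraction. New clearance relative to baseline = fm × 4.5 + (1 − fm).
Steady-state concentration ratio = 1 / (new CL fraction), so new CL fraction = 1 / 0.378 = 2.646.
fm × 4.5 + 1 − fm = 2.646  ⇒  fm × (4.5 − 1) = 1.646  ⇒  fm = 0.47.

0.47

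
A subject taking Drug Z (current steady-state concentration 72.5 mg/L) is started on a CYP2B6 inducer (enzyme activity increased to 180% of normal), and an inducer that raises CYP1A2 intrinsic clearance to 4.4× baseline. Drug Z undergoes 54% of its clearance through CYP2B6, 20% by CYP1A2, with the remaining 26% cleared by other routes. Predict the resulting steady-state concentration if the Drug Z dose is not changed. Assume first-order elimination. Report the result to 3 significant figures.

The CYP2B6 pathway (54% of clearance) increases to 1.8× activity: 0.54 × 1.8 = 0.972.
The CYP1A2 pathway (20% of clearance) increases to 4.4× activity: 0.2 × 4.4 = 0.88.
The remaining 26% of clearance is unaffected.
Relative clearance = 0.972 + 0.88 + 0.26 = 2.112.
Steady-state concentration ∝ 1/CL: new value = 72.5 / 2.112 = 34.3 mg/L.

34.3 mg/L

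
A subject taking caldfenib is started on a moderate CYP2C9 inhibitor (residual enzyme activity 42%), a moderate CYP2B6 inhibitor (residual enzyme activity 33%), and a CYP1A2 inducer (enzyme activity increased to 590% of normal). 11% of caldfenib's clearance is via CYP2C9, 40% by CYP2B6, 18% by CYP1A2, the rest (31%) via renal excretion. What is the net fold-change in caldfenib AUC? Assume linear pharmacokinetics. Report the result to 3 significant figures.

The CYP2C9 pathway (11% of clearance) falls to 0.42× activity: 0.11 × 0.42 = 0.0462.
The CYP2B6 pathway (40% of clearance) is reduced to 0.33× activity: 0.4 × 0.33 = 0.132.
The CYP1A2 pathway (18% of clearance) is boosted to 5.9× activity: 0.18 × 5.9 = 1.062.
The remaining 31% of clearance is unaffected.
CL_new/CL_old = 0.0462 + 0.132 + 1.062 + 0.31 = 1.5502.
AUC ∝ 1/CL: fold-change = 1 / 1.5502 = 0.645.

0.645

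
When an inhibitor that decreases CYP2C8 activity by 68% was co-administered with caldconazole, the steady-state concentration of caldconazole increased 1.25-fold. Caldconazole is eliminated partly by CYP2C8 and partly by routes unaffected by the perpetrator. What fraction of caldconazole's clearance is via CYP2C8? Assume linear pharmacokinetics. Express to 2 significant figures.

Call the CYP2C8 fraction fm. After the interaction, CL_new/CL_old = fm × 0.32 + (1 − fm).
Steady-state concentration ratio = 1 / (new CL fraction), so new CL fraction = 1 / 1.25 = 0.8.
fm × 0.32 + 1 − fm = 0.8  ⇒  fm × (0.32 − 1) = −0.2  ⇒  fm = 0.29.

0.29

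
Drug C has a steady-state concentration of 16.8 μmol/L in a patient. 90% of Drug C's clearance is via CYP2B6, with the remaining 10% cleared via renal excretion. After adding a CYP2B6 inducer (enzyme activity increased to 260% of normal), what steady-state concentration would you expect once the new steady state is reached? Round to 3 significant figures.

The CYP2B6 pathway (90% of clearance) is boosted to 2.6× activity: 0.9 × 2.6 = 2.34.
The remaining 10% of clearance is unaffected.
New clearance relative to baseline: 2.34 + 0.1 = 2.44.
With dosing unchanged, steady-state concentration scales as 1/CL: 16.8 / 2.44 = 6.89 μmol/L.

6.89 μmol/L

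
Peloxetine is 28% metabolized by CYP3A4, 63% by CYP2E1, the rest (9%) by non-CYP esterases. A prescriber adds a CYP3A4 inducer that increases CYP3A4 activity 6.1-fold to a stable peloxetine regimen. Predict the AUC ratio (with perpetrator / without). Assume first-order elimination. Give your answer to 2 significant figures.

The CYP3A4 pathway (28% of clearance) increases to 6.1× activity: 0.28 × 6.1 = 1.708.
CYP2E1 (63%) and the residual 9% are unaffected.
New clearance relative to baseline: 1.708 + 0.63 + 0.09 = 2.428.
AUC ratio = CL_old/CL_new = 1 / 2.428 = 0.41.

0.41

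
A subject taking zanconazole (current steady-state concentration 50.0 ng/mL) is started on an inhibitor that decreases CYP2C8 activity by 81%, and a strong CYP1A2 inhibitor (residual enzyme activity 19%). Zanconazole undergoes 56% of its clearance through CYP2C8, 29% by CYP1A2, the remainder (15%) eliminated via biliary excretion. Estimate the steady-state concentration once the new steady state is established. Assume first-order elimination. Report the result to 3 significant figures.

161 ng/mL

CYP2C8: 0.56 × 0.19 = 0.1064
CYP1A2: 0.29 × 0.19 = 0.0551
Other: 0.15 (unchanged)
Relative clearance = 0.1064 + 0.0551 + 0.15 = 0.3115.
New steady-state concentration = 50.0 / 0.3115 = 161 ng/mL (concentration scales inversely with clearance).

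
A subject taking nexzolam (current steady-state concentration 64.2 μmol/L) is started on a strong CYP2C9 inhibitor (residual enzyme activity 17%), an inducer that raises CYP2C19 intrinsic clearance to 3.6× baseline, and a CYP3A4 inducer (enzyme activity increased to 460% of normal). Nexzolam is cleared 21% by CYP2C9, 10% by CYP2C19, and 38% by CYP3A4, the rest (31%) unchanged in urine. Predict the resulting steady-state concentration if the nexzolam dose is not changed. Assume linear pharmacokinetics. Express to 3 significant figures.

26.2 μmol/L

The CYP2C9 pathway (21% of clearance) is reduced to 0.17× activity: 0.21 × 0.17 = 0.0357.
The CYP2C19 pathway (10% of clearance) rises to 3.6× activity: 0.1 × 3.6 = 0.36.
The CYP3A4 pathway (38% of clearance) rises to 4.6× activity: 0.38 × 4.6 = 1.748.
Non-CYP routes (31%) are unchanged.
New clearance relative to baseline: 0.0357 + 0.36 + 1.748 + 0.31 = 2.4537.
Dividing the baseline by the relative clearance: 64.2 / 2.4537 = 26.2 μmol/L.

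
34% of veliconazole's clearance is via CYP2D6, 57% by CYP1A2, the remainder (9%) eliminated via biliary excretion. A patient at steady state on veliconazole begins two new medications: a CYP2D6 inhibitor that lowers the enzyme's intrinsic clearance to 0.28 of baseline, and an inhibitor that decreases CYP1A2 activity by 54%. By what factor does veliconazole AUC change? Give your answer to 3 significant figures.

The CYP2D6 pathway (34% of clearance) drops to 0.28× activity: 0.34 × 0.28 = 0.0952.
The CYP1A2 pathway (57% of clearance) falls to 0.46× activity: 0.57 × 0.46 = 0.2622.
Non-CYP routes (9%) are unchanged.
Relative clearance = 0.0952 + 0.2622 + 0.09 = 0.4474.
Net AUC ratio = 1 / 0.4474 = 2.24.

2.24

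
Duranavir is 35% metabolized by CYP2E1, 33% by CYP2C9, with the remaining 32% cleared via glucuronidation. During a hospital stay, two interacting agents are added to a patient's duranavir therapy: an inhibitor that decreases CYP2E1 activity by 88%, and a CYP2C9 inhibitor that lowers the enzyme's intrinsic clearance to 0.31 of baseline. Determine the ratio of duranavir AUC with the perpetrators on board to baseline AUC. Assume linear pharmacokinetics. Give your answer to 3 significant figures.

2.15

The CYP2E1 pathway (35% of clearance) is reduced to 0.12× activity: 0.35 × 0.12 = 0.042.
The CYP2C9 pathway (33% of clearance) is reduced to 0.31× activity: 0.33 × 0.31 = 0.1023.
Non-CYP routes (32%) are unchanged.
New clearance relative to baseline: 0.042 + 0.1023 + 0.32 = 0.4643.
Net AUC ratio = 1 / 0.4643 = 2.15.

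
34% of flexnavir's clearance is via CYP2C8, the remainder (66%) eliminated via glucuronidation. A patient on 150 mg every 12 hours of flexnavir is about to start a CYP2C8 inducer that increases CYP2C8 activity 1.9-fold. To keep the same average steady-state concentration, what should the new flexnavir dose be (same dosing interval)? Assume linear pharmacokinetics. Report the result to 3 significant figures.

The CYP2C8 pathway (34% of clearance) is boosted to 1.9× activity: 0.34 × 1.9 = 0.646.
The remaining 66% of clearance is unaffected.
CL_new/CL_old = 0.646 + 0.66 = 1.306.
To maintain the same steady-state level, dose must scale with clearance: new dose = 150 × 1.306 = 196 mg.

196 mg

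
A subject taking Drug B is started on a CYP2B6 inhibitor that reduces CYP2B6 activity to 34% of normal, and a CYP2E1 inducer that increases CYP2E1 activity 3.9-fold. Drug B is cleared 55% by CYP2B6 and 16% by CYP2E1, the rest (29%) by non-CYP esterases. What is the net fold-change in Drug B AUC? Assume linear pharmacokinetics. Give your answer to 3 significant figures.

CYP2B6: 0.55 × 0.34 = 0.187
CYP2E1: 0.16 × 3.9 = 0.624
Other: 0.29 (unchanged)
Relative clearance = 0.187 + 0.624 + 0.29 = 1.101.
Because AUC varies inversely with clearance, the combined effect is 1 / 1.101 = 0.908.

0.908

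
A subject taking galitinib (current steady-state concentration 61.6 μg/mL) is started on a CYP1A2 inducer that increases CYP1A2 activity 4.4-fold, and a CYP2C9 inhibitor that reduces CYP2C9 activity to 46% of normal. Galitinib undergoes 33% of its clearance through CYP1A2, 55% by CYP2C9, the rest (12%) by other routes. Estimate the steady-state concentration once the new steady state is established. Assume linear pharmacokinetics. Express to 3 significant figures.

33.8 μg/mL

The CYP1A2 pathway (33% of clearance) rises to 4.4× activity: 0.33 × 4.4 = 1.452.
The CYP2C9 pathway (55% of clearance) is reduced to 0.46× activity: 0.55 × 0.46 = 0.253.
The remaining 12% of clearance is unaffected.
New clearance relative to baseline: 1.452 + 0.253 + 0.12 = 1.825.
Dividing the baseline by the relative clearance: 61.6 / 1.825 = 33.8 μg/mL.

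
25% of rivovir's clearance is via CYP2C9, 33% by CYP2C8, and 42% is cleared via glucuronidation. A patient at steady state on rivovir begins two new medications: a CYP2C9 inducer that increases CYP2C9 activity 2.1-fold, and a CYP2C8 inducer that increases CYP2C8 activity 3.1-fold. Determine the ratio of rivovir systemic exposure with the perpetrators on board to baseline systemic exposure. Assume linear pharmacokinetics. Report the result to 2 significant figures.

0.51

The CYP2C9 pathway (25% of clearance) rises to 2.1× activity: 0.25 × 2.1 = 0.525.
The CYP2C8 pathway (33% of clearance) increases to 3.1× activity: 0.33 × 3.1 = 1.023.
The remaining 42% of clearance is unaffected.
CL_new/CL_old = 0.525 + 1.023 + 0.42 = 1.968.
Net systemic exposure ratio = 1 / 1.968 = 0.51.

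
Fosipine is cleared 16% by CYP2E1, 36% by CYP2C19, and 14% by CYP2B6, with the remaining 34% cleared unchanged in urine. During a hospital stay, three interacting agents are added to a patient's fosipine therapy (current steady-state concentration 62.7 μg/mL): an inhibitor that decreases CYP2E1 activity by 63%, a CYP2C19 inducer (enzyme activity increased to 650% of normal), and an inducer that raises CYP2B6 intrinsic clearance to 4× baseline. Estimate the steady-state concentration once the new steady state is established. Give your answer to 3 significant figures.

The CYP2E1 pathway (16% of clearance) drops to 0.37× activity: 0.16 × 0.37 = 0.0592.
The CYP2C19 pathway (36% of clearance) rises to 6.5× activity: 0.36 × 6.5 = 2.34.
The CYP2B6 pathway (14% of clearance) increases to 4× activity: 0.14 × 4 = 0.56.
The remaining 34% of clearance is unaffected.
New clearance relative to baseline: 0.0592 + 2.34 + 0.56 + 0.34 = 3.2992.
New steady-state concentration = 62.7 / 3.2992 = 19.0 μg/mL (concentration scales inversely with clearance).

19.0 μg/mL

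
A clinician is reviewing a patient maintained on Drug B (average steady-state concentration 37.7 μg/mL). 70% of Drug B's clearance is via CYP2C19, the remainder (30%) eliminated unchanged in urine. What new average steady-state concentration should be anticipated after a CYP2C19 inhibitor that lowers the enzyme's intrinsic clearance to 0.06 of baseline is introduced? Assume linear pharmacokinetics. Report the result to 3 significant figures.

The CYP2C19 pathway (70% of clearance) is reduced to 0.06× activity: 0.7 × 0.06 = 0.042.
Non-CYP routes (30%) are unchanged.
Relative clearance = 0.042 + 0.3 = 0.342.
New average steady-state concentration = baseline ÷ relative clearance = 37.7 / 0.342 = 110 μg/mL.

110 μg/mL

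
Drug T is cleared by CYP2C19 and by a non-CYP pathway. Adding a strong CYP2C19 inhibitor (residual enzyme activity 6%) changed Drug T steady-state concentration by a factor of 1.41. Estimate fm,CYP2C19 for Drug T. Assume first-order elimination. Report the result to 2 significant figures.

0.31

Let x = fm,CYP2C19. Because steady-state concentration ∝ 1/CL, relative clearance fell to 1/1.41 = 0.7092.
Setting x·0.06 + (1 − x) = 0.7092 and solving: x = (0.7092 − 1)/(0.06 − 1) = 0.31.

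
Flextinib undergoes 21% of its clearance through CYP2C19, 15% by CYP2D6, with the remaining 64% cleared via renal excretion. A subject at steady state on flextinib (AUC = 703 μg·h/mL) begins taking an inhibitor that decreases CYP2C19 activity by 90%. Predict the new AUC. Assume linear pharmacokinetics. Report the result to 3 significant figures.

867 μg·h/mL

The CYP2C19 pathway (21% of clearance) is reduced to 0.1× activity: 0.21 × 0.1 = 0.021.
CYP2D6 (15%) and the residual 64% are unaffected.
New clearance relative to baseline: 0.021 + 0.15 + 0.64 = 0.811.
With dosing unchanged, AUC scales as 1/CL: 703 / 0.811 = 867 μg·h/mL.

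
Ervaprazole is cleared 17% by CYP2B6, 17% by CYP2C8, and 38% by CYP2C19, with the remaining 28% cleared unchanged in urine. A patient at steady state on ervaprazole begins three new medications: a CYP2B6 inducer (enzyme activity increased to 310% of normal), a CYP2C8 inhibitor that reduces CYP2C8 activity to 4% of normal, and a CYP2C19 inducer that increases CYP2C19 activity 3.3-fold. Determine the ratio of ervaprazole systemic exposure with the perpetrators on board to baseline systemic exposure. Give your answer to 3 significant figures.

CYP2B6: 0.17 × 3.1 = 0.527
CYP2C8: 0.17 × 0.04 = 0.0068
CYP2C19: 0.38 × 3.3 = 1.254
Other: 0.28 (unchanged)
CL_new/CL_old = 0.527 + 0.0068 + 1.254 + 0.28 = 2.0678.
Net systemic exposure ratio = 1 / 2.0678 = 0.484.

0.484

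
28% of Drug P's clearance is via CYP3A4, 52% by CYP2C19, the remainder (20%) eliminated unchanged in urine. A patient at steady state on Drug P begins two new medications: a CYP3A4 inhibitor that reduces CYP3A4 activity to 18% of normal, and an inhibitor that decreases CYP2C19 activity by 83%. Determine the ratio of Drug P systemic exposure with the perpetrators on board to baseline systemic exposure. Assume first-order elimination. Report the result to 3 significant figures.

The CYP3A4 pathway (28% of clearance) falls to 0.18× activity: 0.28 × 0.18 = 0.0504.
The CYP2C19 pathway (52% of clearance) is reduced to 0.17× activity: 0.52 × 0.17 = 0.0884.
The remaining 20% of clearance is unaffected.
New clearance relative to baseline: 0.0504 + 0.0884 + 0.2 = 0.3388.
Net systemic exposure ratio = 1 / 0.3388 = 2.95.

2.95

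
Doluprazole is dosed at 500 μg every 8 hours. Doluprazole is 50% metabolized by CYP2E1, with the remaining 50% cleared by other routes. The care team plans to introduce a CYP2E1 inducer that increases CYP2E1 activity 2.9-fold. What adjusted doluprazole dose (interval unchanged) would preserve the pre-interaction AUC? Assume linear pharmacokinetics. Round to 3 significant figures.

The CYP2E1 pathway (50% of clearance) rises to 2.9× activity: 0.5 × 2.9 = 1.45.
Non-CYP routes (50%) are unchanged.
Relative clearance = 1.45 + 0.5 = 1.95.
Exposure is unchanged when dose changes in proportion to clearance. New dose = 500 μg × 1.95 = 975 μg.

975 μg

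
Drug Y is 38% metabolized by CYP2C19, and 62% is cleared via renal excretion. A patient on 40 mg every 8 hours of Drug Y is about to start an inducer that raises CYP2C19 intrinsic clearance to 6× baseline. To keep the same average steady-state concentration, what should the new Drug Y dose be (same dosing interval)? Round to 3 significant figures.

The CYP2C19 pathway (38% of clearance) is boosted to 6× activity: 0.38 × 6 = 2.28.
Non-CYP routes (62%) are unchanged.
Relative clearance = 2.28 + 0.62 = 2.9.
Exposure is unchanged when dose changes in proportion to clearance. New dose = 40 mg × 2.9 = 116 mg.

116 mg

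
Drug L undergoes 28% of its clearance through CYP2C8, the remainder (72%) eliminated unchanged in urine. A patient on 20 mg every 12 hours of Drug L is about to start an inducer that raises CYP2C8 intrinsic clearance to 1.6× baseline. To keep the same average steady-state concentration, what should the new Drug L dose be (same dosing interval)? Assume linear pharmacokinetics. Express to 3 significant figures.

CYP2C8: 0.28 × 1.6 = 0.448
Other: 0.72 (unchanged)
CL_new/CL_old = 0.448 + 0.72 = 1.168.
To maintain the same steady-state level, dose must scale with clearance: new dose = 20 × 1.168 = 23.4 mg.

23.4 mg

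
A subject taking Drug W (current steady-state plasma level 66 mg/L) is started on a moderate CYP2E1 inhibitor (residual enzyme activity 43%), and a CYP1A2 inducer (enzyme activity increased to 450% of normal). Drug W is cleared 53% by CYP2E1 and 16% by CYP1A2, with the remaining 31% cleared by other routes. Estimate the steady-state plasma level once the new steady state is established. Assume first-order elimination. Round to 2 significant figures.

52 mg/L

CYP2E1: 0.53 × 0.43 = 0.2279
CYP1A2: 0.16 × 4.5 = 0.72
Other: 0.31 (unchanged)
CL_new/CL_old = 0.2279 + 0.72 + 0.31 = 1.2579.
Dividing the baseline by the relative clearance: 66 / 1.2579 = 52 mg/L.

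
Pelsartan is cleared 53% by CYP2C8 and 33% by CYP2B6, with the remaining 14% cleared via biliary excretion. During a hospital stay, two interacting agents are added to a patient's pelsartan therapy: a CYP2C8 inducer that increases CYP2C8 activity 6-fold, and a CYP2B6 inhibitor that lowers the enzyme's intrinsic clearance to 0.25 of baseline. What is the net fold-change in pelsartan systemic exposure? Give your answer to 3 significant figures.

0.294

The CYP2C8 pathway (53% of clearance) is boosted to 6× activity: 0.53 × 6 = 3.18.
The CYP2B6 pathway (33% of clearance) is reduced to 0.25× activity: 0.33 × 0.25 = 0.0825.
Non-CYP routes (14%) are unchanged.
New clearance relative to baseline: 3.18 + 0.0825 + 0.14 = 3.4025.
Because systemic exposure varies inversely with clearance, the combined effect is 1 / 3.4025 = 0.294.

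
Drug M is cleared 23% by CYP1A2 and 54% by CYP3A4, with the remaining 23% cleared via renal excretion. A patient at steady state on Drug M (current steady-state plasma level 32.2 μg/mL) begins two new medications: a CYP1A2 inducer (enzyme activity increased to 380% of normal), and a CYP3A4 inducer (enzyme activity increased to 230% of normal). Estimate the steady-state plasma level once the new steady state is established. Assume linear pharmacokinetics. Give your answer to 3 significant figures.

13.7 μg/mL

CYP1A2: 0.23 × 3.8 = 0.874
CYP3A4: 0.54 × 2.3 = 1.242
Other: 0.23 (unchanged)
CL_new/CL_old = 0.874 + 1.242 + 0.23 = 2.346.
Dividing the baseline by the relative clearance: 32.2 / 2.346 = 13.7 μg/mL.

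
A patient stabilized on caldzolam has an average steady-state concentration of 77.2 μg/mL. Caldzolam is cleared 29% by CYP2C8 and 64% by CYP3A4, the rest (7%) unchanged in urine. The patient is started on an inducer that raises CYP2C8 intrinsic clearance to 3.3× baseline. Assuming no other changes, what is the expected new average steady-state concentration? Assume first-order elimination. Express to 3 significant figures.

The CYP2C8 pathway (29% of clearance) increases to 3.3× activity: 0.29 × 3.3 = 0.957.
CYP3A4 (64%) and the residual 7% are unaffected.
Relative clearance = 0.957 + 0.64 + 0.07 = 1.667.
With dosing unchanged, average steady-state concentration scales as 1/CL: 77.2 / 1.667 = 46.3 μg/mL.

46.3 μg/mL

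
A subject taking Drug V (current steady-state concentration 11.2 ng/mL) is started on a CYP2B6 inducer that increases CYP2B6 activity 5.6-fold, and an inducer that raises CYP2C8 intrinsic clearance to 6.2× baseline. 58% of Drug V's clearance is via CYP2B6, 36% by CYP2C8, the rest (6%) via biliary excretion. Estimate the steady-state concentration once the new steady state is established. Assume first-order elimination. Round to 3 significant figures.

CYP2B6: 0.58 × 5.6 = 3.248
CYP2C8: 0.36 × 6.2 = 2.232
Other: 0.06 (unchanged)
Relative clearance = 3.248 + 2.232 + 0.06 = 5.54.
Steady-state concentration ∝ 1/CL: new value = 11.2 / 5.54 = 2.02 ng/mL.

2.02 ng/mL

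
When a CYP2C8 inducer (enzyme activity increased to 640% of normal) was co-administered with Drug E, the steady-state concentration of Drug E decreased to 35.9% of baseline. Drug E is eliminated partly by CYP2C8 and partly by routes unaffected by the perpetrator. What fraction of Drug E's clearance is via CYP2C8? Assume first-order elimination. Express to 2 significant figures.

Let fm be the CYP2C8 fraction. New clearance relative to baseline = fm × 6.4 + (1 − fm).
Steady-state concentration ratio = 1 / (new CL fraction), so new CL fraction = 1 / 0.359 = 2.786.
fm × 6.4 + 1 − fm = 2.786  ⇒  fm × (6.4 − 1) = 1.786  ⇒  fm = 0.33.

0.33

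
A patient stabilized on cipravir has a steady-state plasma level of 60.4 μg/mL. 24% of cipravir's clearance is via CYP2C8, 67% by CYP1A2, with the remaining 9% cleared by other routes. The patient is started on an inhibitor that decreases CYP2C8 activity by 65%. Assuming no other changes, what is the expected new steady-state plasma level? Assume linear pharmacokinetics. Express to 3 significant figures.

The CYP2C8 pathway (24% of clearance) drops to 0.35× activity: 0.24 × 0.35 = 0.084.
CYP1A2 (67%) and the residual 9% are unaffected.
New clearance relative to baseline: 0.084 + 0.67 + 0.09 = 0.844.
With dosing unchanged, steady-state plasma level scales as 1/CL: 60.4 / 0.844 = 71.6 μg/mL.

71.6 μg/mL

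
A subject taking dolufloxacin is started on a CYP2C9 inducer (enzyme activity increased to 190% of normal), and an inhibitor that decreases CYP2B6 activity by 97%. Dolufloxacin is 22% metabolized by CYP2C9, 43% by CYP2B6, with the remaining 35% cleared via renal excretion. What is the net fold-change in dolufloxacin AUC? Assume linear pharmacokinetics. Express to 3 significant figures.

The CYP2C9 pathway (22% of clearance) increases to 1.9× activity: 0.22 × 1.9 = 0.418.
The CYP2B6 pathway (43% of clearance) falls to 0.03× activity: 0.43 × 0.03 = 0.0129.
Non-CYP routes (35%) are unchanged.
Relative clearance = 0.418 + 0.0129 + 0.35 = 0.7809.
Net AUC ratio = 1 / 0.7809 = 1.28.

1.28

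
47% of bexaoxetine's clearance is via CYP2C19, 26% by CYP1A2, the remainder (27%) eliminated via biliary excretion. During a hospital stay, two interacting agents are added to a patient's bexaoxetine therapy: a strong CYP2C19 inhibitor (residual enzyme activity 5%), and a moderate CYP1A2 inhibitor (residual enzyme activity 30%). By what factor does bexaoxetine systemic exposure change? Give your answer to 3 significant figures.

2.69

The CYP2C19 pathway (47% of clearance) drops to 0.05× activity: 0.47 × 0.05 = 0.0235.
The CYP1A2 pathway (26% of clearance) falls to 0.3× activity: 0.26 × 0.3 = 0.078.
The remaining 27% of clearance is unaffected.
CL_new/CL_old = 0.0235 + 0.078 + 0.27 = 0.3715.
Net systemic exposure ratio = 1 / 0.3715 = 2.69.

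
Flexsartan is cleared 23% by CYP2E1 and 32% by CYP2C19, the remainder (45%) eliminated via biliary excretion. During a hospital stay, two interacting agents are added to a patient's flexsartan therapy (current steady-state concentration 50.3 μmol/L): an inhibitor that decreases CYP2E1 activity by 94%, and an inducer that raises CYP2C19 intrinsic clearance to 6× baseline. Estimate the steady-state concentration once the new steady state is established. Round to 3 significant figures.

21.1 μmol/L

The CYP2E1 pathway (23% of clearance) falls to 0.06× activity: 0.23 × 0.06 = 0.0138.
The CYP2C19 pathway (32% of clearance) rises to 6× activity: 0.32 × 6 = 1.92.
The remaining 45% of clearance is unaffected.
Relative clearance = 0.0138 + 1.92 + 0.45 = 2.3838.
Dividing the baseline by the relative clearance: 50.3 / 2.3838 = 21.1 μmol/L.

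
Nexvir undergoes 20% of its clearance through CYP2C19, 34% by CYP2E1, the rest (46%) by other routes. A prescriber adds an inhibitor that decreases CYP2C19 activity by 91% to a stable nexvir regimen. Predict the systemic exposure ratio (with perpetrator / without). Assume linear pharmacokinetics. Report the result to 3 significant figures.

The CYP2C19 pathway (20% of clearance) is reduced to 0.09× activity: 0.2 × 0.09 = 0.018.
CYP2E1 (34%) and the residual 46% are unaffected.
CL_new/CL_old = 0.018 + 0.34 + 0.46 = 0.818.
Since systemic exposure ∝ 1/CL, the ratio is 1 / 0.818 = 1.22.

1.22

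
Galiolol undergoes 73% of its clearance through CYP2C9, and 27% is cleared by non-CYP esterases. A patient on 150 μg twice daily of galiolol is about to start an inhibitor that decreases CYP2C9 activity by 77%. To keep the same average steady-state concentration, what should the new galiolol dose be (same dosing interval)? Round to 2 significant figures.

The CYP2C9 pathway (73% of clearance) is reduced to 0.23× activity: 0.73 × 0.23 = 0.1679.
Non-CYP routes (27%) are unchanged.
Relative clearance = 0.1679 + 0.27 = 0.4379.
Exposure is unchanged when dose changes in proportion to clearance. New dose = 150 μg × 0.4379 = 66 μg.

66 μg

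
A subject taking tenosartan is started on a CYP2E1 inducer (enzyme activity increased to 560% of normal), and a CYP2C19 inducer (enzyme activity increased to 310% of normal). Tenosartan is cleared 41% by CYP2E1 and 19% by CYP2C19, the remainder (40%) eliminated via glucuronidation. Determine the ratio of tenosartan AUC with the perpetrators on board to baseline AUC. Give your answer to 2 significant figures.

0.30

The CYP2E1 pathway (41% of clearance) rises to 5.6× activity: 0.41 × 5.6 = 2.296.
The CYP2C19 pathway (19% of clearance) increases to 3.1× activity: 0.19 × 3.1 = 0.589.
Non-CYP routes (40%) are unchanged.
New clearance relative to baseline: 2.296 + 0.589 + 0.4 = 3.285.
Net AUC ratio = 1 / 3.285 = 0.30.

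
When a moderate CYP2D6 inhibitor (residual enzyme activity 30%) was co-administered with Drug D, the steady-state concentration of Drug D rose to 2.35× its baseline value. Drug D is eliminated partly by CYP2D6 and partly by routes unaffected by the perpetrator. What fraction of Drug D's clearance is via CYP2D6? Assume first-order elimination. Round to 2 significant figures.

0.82

Let fm be the CYP2D6 fraction. New clearance relative to baseline = fm × 0.3 + (1 − fm).
Steady-state concentration ratio = 1 / (new CL fraction), so new CL fraction = 1 / 2.35 = 0.4255.
fm × 0.3 + 1 − fm = 0.4255  ⇒  fm × (0.3 − 1) = −0.5745  ⇒  fm = 0.82.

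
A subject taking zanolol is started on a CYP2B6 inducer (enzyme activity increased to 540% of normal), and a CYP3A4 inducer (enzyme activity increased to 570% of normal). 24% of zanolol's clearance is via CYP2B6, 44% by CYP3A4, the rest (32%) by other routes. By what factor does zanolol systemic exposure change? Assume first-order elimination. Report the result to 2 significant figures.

The CYP2B6 pathway (24% of clearance) increases to 5.4× activity: 0.24 × 5.4 = 1.296.
The CYP3A4 pathway (44% of clearance) rises to 5.7× activity: 0.44 × 5.7 = 2.508.
The remaining 32% of clearance is unaffected.
CL_new/CL_old = 1.296 + 2.508 + 0.32 = 4.124.
Systemic exposure ∝ 1/CL: fold-change = 1 / 4.124 = 0.24.

0.24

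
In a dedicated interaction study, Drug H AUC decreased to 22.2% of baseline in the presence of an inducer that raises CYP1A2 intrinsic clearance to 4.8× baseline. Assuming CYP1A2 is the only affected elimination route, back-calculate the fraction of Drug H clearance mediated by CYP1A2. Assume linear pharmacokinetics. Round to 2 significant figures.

CL'/CL = 1 / 0.222 = 4.505
4.8·fm + (1 − fm) = 4.505
fm = (4.505 − 1) / (4.8 − 1) = 0.92

0.92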